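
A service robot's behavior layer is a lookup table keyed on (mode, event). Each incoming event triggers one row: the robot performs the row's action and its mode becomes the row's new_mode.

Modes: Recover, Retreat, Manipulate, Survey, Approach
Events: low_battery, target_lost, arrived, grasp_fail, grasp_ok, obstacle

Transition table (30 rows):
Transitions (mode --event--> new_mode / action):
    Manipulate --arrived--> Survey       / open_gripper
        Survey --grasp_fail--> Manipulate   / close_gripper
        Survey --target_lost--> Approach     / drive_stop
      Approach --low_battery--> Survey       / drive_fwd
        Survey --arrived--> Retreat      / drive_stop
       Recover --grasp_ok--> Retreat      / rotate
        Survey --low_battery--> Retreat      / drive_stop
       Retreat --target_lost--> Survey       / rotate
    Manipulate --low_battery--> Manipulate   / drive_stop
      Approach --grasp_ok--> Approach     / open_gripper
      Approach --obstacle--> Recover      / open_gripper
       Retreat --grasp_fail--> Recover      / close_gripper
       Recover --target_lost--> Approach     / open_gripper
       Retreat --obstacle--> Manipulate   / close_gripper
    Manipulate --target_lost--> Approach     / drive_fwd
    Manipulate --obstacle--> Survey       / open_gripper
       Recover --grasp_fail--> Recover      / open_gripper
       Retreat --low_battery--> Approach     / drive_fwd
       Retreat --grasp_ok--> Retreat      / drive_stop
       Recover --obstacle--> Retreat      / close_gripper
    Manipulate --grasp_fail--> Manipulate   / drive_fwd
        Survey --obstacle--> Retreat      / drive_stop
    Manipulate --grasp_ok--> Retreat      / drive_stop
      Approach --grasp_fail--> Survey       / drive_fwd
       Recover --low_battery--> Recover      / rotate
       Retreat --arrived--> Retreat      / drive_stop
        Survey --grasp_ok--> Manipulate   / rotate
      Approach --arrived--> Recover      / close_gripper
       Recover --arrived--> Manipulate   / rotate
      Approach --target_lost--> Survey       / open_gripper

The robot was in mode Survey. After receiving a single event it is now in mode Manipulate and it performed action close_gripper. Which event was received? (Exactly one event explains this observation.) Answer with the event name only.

grasp_fail

try low_battery: (Survey, low_battery) → (Retreat, drive_stop)
try target_lost: (Survey, target_lost) → (Approach, drive_stop)
try arrived: (Survey, arrived) → (Retreat, drive_stop)
try grasp_fail: (Survey, grasp_fail) → (Manipulate, close_gripper)  ← matches
try grasp_ok: (Survey, grasp_ok) → (Manipulate, rotate)
try obstacle: (Survey, obstacle) → (Retreat, drive_stop)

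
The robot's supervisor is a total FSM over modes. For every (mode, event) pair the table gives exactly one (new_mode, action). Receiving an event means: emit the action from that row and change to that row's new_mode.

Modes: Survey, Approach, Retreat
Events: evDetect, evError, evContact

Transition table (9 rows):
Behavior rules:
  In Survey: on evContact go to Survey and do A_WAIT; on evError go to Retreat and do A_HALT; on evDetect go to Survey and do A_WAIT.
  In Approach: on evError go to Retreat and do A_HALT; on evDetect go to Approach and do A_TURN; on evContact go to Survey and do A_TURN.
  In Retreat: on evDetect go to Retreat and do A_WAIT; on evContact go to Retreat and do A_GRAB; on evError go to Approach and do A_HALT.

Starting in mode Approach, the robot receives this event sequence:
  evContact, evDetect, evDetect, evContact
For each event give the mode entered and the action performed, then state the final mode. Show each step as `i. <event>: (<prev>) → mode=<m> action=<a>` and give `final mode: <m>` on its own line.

final mode: Survey

1. evContact: (Approach) → mode=Survey action=A_TURN
2. evDetect: (Survey) → mode=Survey action=A_WAIT
3. evDetect: (Survey) → mode=Survey action=A_WAIT
4. evContact: (Survey) → mode=Survey action=A_WAIT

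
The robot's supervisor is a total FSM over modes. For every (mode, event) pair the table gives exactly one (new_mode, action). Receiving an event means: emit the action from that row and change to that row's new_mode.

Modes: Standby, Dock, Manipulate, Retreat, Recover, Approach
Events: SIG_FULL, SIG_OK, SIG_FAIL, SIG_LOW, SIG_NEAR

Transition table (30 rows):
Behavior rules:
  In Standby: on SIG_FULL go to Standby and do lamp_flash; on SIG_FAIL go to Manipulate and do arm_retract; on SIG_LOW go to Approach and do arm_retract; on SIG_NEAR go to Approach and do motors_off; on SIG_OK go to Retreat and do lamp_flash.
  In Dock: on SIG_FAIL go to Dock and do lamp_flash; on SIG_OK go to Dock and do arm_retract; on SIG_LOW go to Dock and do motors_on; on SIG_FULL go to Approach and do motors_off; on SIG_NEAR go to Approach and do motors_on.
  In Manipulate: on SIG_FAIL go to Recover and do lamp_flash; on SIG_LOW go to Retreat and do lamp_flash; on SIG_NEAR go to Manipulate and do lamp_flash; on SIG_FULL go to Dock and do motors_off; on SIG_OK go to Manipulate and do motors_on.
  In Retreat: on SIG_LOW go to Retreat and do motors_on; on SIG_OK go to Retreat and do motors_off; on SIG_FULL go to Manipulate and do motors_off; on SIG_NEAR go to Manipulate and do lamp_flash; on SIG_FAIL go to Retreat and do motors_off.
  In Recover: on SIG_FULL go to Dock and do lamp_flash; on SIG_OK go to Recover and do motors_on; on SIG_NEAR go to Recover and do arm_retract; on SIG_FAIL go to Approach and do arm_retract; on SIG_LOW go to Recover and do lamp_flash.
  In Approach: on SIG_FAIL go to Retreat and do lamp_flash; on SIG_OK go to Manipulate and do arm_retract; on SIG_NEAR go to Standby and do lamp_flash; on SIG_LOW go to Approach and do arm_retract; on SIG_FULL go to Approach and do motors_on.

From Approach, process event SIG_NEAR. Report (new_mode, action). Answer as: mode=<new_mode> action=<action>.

current mode = Approach; filter table to that mode:
  (Approach, SIG_FAIL) → (Retreat, lamp_flash)
  (Approach, SIG_OK) → (Manipulate, arm_retract)
  (Approach, SIG_NEAR) → (Standby, lamp_flash)  ← event matches
  (Approach, SIG_LOW) → (Approach, arm_retract)
  (Approach, SIG_FULL) → (Approach, motors_on)
event = SIG_NEAR selects (Standby, lamp_flash)

mode=Standby action=lamp_flash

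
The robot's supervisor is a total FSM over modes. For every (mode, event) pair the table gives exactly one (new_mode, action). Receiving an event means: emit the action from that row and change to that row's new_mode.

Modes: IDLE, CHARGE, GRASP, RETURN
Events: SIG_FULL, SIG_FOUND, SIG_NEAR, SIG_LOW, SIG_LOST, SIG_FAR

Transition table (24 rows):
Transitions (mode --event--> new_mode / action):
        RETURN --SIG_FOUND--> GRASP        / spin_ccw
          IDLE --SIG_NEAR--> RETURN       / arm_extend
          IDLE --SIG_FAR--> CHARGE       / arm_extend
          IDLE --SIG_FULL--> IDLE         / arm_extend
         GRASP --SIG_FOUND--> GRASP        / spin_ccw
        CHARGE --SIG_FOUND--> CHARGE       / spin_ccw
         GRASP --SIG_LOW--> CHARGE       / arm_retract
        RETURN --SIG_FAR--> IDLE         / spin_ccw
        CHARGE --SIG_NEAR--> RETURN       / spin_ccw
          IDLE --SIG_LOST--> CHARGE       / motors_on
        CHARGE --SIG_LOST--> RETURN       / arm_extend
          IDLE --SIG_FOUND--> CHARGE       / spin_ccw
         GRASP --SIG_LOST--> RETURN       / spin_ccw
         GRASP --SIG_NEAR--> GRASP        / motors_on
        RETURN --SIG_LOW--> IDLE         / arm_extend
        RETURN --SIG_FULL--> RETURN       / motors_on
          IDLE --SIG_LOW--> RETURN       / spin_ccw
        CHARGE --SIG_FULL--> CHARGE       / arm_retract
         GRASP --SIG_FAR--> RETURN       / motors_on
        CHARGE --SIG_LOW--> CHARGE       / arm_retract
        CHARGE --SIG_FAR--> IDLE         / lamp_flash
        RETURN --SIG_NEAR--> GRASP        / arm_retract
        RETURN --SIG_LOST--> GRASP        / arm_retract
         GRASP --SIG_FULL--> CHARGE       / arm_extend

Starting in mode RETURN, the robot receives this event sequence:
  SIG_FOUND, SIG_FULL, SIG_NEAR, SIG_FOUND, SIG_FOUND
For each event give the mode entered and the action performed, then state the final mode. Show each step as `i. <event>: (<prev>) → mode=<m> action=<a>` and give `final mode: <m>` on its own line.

1. SIG_FOUND: (RETURN) → mode=GRASP action=spin_ccw
2. SIG_FULL: (GRASP) → mode=CHARGE action=arm_extend
3. SIG_NEAR: (CHARGE) → mode=RETURN action=spin_ccw
4. SIG_FOUND: (RETURN) → mode=GRASP action=spin_ccw
5. SIG_FOUND: (GRASP) → mode=GRASP action=spin_ccw

final mode: GRASP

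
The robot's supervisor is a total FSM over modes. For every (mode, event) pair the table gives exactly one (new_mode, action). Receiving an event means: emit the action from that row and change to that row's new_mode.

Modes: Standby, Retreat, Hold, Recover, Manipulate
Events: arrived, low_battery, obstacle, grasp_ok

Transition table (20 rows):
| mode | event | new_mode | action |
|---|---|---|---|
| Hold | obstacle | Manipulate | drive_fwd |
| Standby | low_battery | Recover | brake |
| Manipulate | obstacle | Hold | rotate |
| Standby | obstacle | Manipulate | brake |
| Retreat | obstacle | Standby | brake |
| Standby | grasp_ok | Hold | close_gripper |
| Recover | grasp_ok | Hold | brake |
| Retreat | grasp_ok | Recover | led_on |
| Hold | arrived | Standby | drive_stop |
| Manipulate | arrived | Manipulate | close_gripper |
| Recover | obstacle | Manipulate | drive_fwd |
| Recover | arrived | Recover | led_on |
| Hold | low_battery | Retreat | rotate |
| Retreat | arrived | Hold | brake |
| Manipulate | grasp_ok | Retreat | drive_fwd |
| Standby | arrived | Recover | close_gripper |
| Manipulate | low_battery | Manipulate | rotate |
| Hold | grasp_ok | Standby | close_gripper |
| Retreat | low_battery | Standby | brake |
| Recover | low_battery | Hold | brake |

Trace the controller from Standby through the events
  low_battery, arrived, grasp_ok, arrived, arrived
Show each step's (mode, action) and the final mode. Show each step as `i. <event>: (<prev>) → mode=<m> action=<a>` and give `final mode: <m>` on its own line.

final mode: Recover

1. low_battery: (Standby) → mode=Recover action=brake
2. arrived: (Recover) → mode=Recover action=led_on
3. grasp_ok: (Recover) → mode=Hold action=brake
4. arrived: (Hold) → mode=Standby action=drive_stop
5. arrived: (Standby) → mode=Recover action=close_gripper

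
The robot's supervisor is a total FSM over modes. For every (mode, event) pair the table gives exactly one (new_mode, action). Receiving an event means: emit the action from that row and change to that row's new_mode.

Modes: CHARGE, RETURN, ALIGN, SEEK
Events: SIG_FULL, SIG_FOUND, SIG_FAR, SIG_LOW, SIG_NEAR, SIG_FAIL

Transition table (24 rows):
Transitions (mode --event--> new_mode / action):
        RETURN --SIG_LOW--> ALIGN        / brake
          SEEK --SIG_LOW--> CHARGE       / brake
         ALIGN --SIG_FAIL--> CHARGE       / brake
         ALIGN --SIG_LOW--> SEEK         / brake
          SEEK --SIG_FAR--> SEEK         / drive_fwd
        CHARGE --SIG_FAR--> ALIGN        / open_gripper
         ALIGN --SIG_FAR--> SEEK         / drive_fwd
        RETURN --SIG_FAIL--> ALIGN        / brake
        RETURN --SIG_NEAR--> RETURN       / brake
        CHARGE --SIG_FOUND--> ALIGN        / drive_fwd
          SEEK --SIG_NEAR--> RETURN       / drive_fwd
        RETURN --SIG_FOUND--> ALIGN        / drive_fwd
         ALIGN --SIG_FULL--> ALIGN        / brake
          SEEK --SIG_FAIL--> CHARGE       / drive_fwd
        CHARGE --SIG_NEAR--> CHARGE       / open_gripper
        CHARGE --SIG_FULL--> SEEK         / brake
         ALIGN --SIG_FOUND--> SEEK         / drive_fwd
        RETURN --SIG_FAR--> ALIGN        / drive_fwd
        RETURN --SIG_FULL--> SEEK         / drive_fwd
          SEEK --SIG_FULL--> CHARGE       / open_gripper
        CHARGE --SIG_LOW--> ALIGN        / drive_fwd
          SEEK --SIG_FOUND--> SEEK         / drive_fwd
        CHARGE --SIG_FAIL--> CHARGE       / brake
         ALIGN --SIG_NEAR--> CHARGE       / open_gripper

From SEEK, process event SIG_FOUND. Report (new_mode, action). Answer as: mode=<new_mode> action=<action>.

current mode = SEEK; filter table to that mode:
  (SEEK, SIG_LOW) → (CHARGE, brake)
  (SEEK, SIG_FAR) → (SEEK, drive_fwd)
  (SEEK, SIG_NEAR) → (RETURN, drive_fwd)
  (SEEK, SIG_FAIL) → (CHARGE, drive_fwd)
  (SEEK, SIG_FULL) → (CHARGE, open_gripper)
  (SEEK, SIG_FOUND) → (SEEK, drive_fwd)  ← event matches
event = SIG_FOUND selects (SEEK, drive_fwd)

mode=SEEK action=drive_fwd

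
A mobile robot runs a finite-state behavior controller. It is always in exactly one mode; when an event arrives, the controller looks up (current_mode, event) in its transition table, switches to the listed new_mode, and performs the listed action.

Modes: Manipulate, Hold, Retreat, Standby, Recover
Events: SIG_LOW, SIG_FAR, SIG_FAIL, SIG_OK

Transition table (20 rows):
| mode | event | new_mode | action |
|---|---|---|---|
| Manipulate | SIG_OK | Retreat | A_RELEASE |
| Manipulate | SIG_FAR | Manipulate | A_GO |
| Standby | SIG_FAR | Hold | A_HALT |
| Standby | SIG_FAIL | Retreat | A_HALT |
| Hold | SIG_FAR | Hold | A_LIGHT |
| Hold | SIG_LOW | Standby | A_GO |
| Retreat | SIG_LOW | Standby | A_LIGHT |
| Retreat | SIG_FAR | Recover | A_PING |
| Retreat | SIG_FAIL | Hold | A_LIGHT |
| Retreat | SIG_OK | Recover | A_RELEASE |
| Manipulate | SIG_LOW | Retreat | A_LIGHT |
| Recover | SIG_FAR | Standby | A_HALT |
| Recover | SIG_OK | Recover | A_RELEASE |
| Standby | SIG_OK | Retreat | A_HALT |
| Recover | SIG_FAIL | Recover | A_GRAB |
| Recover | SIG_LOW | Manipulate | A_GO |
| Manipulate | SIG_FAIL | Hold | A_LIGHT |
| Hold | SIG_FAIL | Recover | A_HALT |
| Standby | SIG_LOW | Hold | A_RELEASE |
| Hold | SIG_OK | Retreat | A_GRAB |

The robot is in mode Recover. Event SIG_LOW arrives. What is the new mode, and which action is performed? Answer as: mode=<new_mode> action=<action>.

mode=Manipulate action=A_GO

current mode = Recover; filter table to that mode:
  (Recover, SIG_FAR) → (Standby, A_HALT)
  (Recover, SIG_OK) → (Recover, A_RELEASE)
  (Recover, SIG_FAIL) → (Recover, A_GRAB)
  (Recover, SIG_LOW) → (Manipulate, A_GO)  ← event matches
event = SIG_LOW selects (Manipulate, A_GO)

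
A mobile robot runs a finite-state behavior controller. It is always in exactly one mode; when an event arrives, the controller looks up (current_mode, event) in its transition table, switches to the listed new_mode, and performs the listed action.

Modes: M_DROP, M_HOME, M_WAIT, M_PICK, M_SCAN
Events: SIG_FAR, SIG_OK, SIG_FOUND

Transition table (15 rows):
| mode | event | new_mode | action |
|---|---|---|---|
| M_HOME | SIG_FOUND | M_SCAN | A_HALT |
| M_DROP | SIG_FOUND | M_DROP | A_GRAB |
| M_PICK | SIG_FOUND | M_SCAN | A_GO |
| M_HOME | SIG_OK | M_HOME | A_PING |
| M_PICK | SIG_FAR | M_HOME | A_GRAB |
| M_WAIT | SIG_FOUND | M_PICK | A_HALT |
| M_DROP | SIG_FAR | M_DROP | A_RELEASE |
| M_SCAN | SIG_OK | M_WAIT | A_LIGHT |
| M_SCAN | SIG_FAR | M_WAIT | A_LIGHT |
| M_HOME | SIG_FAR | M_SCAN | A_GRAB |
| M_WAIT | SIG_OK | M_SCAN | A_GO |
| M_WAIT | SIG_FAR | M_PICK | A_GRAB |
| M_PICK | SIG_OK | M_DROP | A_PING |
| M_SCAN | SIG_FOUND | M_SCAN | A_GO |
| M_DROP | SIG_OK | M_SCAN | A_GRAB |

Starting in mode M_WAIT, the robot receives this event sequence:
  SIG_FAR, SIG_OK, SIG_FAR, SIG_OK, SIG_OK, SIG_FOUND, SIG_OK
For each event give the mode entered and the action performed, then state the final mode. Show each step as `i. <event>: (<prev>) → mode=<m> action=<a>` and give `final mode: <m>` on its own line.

1. SIG_FAR: (M_WAIT) → mode=M_PICK action=A_GRAB
2. SIG_OK: (M_PICK) → mode=M_DROP action=A_PING
3. SIG_FAR: (M_DROP) → mode=M_DROP action=A_RELEASE
4. SIG_OK: (M_DROP) → mode=M_SCAN action=A_GRAB
5. SIG_OK: (M_SCAN) → mode=M_WAIT action=A_LIGHT
6. SIG_FOUND: (M_WAIT) → mode=M_PICK action=A_HALT
7. SIG_OK: (M_PICK) → mode=M_DROP action=A_PING

final mode: M_DROP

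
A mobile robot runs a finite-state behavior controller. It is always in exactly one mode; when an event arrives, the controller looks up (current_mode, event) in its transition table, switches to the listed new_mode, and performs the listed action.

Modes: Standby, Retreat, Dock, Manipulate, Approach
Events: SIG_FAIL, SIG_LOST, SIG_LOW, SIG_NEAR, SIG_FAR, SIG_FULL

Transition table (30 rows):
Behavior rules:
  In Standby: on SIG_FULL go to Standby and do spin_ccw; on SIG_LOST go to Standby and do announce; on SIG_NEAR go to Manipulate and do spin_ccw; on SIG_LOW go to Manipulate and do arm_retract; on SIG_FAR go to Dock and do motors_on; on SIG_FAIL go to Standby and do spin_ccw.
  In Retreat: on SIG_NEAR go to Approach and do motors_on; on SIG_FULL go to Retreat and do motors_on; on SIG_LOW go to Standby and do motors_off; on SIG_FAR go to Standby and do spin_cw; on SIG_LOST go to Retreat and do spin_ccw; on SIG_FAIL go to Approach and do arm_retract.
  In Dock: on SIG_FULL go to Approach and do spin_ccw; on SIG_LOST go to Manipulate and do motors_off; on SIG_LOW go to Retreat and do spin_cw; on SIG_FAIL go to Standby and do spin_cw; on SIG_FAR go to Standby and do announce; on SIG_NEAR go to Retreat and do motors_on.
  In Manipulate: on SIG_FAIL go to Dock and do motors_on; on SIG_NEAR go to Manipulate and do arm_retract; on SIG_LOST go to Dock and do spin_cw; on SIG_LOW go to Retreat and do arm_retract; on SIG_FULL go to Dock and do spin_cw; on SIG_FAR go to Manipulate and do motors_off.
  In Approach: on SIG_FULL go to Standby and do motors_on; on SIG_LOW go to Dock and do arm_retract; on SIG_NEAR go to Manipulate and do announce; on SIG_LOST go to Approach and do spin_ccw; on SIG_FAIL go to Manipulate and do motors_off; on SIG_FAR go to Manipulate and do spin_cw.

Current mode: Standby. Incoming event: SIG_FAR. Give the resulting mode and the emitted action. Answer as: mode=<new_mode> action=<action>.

current mode = Standby; filter table to that mode:
  (Standby, SIG_FULL) → (Standby, spin_ccw)
  (Standby, SIG_LOST) → (Standby, announce)
  (Standby, SIG_NEAR) → (Manipulate, spin_ccw)
  (Standby, SIG_LOW) → (Manipulate, arm_retract)
  (Standby, SIG_FAR) → (Dock, motors_on)  ← event matches
  (Standby, SIG_FAIL) → (Standby, spin_ccw)
event = SIG_FAR selects (Dock, motors_on)

mode=Dock action=motors_on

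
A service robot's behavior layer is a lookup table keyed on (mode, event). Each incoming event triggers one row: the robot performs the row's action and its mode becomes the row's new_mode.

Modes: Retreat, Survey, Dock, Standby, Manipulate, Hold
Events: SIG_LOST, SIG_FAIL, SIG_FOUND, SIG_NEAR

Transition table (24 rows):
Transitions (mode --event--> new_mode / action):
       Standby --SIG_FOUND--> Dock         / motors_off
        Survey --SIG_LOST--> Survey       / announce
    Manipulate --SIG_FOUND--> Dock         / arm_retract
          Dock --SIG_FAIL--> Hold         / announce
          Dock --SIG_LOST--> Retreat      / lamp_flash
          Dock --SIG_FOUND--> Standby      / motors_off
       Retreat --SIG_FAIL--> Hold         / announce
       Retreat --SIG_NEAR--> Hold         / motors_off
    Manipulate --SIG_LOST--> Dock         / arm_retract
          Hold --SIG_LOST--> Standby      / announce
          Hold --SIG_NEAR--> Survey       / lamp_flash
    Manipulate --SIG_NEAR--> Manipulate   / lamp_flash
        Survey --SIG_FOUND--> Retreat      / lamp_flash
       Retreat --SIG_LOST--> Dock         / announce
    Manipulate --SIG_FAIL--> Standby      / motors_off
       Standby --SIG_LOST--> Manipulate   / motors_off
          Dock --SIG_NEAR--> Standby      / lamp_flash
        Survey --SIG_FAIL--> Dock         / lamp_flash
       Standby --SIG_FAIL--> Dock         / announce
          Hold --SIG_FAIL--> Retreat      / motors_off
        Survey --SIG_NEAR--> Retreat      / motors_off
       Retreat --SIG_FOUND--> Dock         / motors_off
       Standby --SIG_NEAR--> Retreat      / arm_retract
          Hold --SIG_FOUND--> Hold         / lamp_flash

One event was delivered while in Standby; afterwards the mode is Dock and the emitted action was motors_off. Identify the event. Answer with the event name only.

try SIG_LOST: (Standby, SIG_LOST) → (Manipulate, motors_off)
try SIG_FAIL: (Standby, SIG_FAIL) → (Dock, announce)
try SIG_FOUND: (Standby, SIG_FOUND) → (Dock, motors_off)  ← matches
try SIG_NEAR: (Standby, SIG_NEAR) → (Retreat, arm_retract)

SIG_FOUND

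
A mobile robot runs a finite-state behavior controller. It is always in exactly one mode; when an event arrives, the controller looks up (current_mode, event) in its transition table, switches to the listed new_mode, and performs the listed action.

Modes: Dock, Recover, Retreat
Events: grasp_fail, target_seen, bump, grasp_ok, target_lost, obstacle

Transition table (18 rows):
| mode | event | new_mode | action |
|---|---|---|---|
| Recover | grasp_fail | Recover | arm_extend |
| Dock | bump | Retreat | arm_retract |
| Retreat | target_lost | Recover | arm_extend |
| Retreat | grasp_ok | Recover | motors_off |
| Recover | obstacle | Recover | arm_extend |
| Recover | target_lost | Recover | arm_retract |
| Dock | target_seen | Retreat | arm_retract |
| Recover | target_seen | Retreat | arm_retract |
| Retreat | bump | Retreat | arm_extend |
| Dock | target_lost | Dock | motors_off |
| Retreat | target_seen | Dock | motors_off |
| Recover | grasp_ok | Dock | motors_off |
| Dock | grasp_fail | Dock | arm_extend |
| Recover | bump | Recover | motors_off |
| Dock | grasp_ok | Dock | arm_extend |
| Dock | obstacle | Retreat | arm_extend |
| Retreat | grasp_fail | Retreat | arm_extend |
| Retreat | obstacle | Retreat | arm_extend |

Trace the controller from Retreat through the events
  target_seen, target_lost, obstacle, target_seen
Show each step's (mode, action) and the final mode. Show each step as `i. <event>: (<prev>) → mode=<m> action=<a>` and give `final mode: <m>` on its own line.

1. target_seen: (Retreat) → mode=Dock action=motors_off
2. target_lost: (Dock) → mode=Dock action=motors_off
3. obstacle: (Dock) → mode=Retreat action=arm_extend
4. target_seen: (Retreat) → mode=Dock action=motors_off

final mode: Dock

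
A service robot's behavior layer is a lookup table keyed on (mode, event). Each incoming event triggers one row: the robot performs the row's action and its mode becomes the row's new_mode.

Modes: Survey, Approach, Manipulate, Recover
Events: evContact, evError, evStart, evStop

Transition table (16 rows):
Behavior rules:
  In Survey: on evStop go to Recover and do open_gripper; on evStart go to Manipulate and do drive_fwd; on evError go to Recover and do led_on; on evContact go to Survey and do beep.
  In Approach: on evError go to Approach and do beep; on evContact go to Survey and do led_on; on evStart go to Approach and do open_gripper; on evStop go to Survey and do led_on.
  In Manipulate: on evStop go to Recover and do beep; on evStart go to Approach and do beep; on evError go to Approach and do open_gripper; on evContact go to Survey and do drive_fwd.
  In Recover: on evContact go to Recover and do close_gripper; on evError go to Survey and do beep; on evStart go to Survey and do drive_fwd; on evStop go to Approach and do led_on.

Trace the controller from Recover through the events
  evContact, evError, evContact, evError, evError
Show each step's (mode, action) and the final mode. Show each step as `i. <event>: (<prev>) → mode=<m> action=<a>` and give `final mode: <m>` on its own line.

final mode: Survey

1. evContact: (Recover) → mode=Recover action=close_gripper
2. evError: (Recover) → mode=Survey action=beep
3. evContact: (Survey) → mode=Survey action=beep
4. evError: (Survey) → mode=Recover action=led_on
5. evError: (Recover) → mode=Survey action=beep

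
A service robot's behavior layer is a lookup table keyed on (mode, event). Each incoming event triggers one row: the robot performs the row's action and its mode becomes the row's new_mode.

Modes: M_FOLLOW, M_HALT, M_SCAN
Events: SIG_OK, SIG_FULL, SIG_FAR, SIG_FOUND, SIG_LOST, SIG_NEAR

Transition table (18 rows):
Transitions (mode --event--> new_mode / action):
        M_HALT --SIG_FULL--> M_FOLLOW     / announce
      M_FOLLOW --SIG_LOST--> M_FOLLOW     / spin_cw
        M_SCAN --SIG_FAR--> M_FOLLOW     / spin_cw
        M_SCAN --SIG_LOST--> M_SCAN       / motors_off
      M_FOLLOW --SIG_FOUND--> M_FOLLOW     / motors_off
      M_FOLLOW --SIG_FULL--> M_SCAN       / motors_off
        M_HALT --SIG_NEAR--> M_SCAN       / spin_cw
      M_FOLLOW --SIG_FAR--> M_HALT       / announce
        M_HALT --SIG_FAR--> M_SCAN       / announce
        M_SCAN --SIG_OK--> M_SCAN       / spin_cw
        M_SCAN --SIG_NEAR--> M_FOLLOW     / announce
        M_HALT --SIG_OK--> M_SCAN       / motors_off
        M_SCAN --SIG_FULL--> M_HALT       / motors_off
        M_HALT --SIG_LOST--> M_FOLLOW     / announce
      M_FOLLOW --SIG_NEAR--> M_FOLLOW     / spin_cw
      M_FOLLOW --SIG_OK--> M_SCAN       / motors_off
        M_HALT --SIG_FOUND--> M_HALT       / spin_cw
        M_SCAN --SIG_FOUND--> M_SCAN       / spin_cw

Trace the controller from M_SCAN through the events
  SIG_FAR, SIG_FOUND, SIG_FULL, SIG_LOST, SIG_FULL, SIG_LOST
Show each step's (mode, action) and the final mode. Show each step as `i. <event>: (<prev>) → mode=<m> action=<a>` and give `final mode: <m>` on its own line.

final mode: M_FOLLOW

1. SIG_FAR: (M_SCAN) → mode=M_FOLLOW action=spin_cw
2. SIG_FOUND: (M_FOLLOW) → mode=M_FOLLOW action=motors_off
3. SIG_FULL: (M_FOLLOW) → mode=M_SCAN action=motors_off
4. SIG_LOST: (M_SCAN) → mode=M_SCAN action=motors_off
5. SIG_FULL: (M_SCAN) → mode=M_HALT action=motors_off
6. SIG_LOST: (M_HALT) → mode=M_FOLLOW action=announce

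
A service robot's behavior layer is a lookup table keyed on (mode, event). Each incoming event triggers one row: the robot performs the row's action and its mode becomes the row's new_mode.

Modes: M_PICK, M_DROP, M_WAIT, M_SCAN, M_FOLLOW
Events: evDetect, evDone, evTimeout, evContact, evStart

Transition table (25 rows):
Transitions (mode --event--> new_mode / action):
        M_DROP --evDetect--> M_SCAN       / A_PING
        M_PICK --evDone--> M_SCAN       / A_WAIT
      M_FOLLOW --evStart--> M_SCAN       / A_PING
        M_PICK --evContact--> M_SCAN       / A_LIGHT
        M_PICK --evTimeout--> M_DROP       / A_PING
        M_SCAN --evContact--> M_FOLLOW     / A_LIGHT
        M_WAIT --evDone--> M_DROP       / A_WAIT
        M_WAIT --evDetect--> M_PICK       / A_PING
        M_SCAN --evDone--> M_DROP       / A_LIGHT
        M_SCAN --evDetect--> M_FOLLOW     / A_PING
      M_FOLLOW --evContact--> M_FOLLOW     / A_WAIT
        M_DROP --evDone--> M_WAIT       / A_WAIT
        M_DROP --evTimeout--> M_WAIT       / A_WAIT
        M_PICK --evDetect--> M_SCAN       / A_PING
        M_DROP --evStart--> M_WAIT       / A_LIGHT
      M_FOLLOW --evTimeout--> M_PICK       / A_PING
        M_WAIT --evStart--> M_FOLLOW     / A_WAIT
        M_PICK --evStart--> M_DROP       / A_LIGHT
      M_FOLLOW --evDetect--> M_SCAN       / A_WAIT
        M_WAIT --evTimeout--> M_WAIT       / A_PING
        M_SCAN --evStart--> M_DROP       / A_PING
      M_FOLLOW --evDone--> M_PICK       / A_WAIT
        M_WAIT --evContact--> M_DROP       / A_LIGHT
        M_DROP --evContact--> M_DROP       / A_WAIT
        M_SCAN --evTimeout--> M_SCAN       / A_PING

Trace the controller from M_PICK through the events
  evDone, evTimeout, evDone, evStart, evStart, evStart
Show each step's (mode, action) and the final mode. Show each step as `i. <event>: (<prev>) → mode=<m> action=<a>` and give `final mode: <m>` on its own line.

final mode: M_SCAN

1. evDone: (M_PICK) → mode=M_SCAN action=A_WAIT
2. evTimeout: (M_SCAN) → mode=M_SCAN action=A_PING
3. evDone: (M_SCAN) → mode=M_DROP action=A_LIGHT
4. evStart: (M_DROP) → mode=M_WAIT action=A_LIGHT
5. evStart: (M_WAIT) → mode=M_FOLLOW action=A_WAIT
6. evStart: (M_FOLLOW) → mode=M_SCAN action=A_PING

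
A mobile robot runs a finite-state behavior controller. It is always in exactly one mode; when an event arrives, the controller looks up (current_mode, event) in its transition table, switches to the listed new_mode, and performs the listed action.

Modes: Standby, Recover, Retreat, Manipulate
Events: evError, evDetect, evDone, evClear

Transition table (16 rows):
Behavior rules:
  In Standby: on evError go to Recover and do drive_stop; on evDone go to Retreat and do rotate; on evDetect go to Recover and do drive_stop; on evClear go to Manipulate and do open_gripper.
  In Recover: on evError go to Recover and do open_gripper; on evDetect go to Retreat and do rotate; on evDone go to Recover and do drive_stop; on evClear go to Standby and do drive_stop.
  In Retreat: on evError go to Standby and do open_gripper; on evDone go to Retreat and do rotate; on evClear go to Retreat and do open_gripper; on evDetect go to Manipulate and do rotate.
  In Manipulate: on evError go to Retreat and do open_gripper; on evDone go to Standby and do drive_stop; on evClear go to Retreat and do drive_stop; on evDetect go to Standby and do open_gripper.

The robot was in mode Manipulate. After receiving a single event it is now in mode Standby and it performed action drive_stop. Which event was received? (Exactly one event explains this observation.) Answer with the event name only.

try evError: (Manipulate, evError) → (Retreat, open_gripper)
try evDetect: (Manipulate, evDetect) → (Standby, open_gripper)
try evDone: (Manipulate, evDone) → (Standby, drive_stop)  ← matches
try evClear: (Manipulate, evClear) → (Retreat, drive_stop)

evDone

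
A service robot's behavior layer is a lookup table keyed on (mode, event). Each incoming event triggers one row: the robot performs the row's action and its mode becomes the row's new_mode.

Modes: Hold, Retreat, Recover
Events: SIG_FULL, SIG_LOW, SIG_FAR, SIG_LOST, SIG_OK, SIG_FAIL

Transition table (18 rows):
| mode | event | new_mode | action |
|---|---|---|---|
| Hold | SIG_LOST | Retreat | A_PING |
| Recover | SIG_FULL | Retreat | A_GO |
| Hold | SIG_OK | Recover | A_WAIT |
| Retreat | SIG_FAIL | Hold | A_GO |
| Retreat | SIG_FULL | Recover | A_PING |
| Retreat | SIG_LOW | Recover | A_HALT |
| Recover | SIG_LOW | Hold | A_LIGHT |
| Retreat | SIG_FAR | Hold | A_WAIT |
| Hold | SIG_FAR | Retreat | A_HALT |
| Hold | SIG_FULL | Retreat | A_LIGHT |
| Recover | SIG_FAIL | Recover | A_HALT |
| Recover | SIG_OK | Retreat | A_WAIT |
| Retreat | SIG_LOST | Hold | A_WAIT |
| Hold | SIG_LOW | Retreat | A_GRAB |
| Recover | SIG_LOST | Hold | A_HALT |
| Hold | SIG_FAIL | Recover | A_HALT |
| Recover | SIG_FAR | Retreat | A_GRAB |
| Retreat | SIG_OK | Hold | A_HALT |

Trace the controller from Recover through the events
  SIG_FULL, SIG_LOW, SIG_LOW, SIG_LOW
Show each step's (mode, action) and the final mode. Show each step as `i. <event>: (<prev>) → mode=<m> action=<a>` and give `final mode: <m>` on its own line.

final mode: Retreat

1. SIG_FULL: (Recover) → mode=Retreat action=A_GO
2. SIG_LOW: (Retreat) → mode=Recover action=A_HALT
3. SIG_LOW: (Recover) → mode=Hold action=A_LIGHT
4. SIG_LOW: (Hold) → mode=Retreat action=A_GRAB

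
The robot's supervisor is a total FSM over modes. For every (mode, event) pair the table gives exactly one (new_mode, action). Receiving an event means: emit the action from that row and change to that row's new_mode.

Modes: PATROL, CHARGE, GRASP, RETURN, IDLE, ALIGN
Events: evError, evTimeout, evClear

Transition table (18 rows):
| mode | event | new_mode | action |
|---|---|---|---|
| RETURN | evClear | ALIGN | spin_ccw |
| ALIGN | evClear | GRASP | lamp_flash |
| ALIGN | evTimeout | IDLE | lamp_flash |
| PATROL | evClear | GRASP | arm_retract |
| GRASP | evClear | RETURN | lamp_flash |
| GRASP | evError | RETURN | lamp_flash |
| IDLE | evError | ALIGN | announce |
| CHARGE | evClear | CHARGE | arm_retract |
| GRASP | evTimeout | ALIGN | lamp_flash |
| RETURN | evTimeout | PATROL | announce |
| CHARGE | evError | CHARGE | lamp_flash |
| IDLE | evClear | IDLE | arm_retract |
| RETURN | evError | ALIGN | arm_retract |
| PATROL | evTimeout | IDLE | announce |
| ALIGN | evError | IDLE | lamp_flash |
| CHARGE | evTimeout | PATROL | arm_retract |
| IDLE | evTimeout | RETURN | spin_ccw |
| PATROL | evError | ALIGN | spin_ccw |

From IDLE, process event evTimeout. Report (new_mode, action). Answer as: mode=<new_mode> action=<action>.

current mode = IDLE; filter table to that mode:
  (IDLE, evError) → (ALIGN, announce)
  (IDLE, evClear) → (IDLE, arm_retract)
  (IDLE, evTimeout) → (RETURN, spin_ccw)  ← event matches
event = evTimeout selects (RETURN, spin_ccw)

mode=RETURN action=spin_ccw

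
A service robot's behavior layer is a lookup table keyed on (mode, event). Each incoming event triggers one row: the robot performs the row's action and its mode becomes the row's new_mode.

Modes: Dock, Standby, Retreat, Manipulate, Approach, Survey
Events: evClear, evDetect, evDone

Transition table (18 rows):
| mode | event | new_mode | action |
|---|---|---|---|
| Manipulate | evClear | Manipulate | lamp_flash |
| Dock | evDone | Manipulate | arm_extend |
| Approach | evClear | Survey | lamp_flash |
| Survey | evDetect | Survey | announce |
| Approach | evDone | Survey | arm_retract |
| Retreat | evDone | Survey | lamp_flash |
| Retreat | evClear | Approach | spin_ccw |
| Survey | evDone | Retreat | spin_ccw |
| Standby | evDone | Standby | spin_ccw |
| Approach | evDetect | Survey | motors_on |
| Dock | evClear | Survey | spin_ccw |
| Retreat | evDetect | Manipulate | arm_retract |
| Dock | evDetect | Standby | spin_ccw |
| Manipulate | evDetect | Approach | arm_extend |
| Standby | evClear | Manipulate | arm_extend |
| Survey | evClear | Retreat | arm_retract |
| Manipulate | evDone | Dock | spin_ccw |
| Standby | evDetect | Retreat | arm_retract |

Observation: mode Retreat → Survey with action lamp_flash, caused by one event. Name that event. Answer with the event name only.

try evClear: (Retreat, evClear) → (Approach, spin_ccw)
try evDetect: (Retreat, evDetect) → (Manipulate, arm_retract)
try evDone: (Retreat, evDone) → (Survey, lamp_flash)  ← matches

evDone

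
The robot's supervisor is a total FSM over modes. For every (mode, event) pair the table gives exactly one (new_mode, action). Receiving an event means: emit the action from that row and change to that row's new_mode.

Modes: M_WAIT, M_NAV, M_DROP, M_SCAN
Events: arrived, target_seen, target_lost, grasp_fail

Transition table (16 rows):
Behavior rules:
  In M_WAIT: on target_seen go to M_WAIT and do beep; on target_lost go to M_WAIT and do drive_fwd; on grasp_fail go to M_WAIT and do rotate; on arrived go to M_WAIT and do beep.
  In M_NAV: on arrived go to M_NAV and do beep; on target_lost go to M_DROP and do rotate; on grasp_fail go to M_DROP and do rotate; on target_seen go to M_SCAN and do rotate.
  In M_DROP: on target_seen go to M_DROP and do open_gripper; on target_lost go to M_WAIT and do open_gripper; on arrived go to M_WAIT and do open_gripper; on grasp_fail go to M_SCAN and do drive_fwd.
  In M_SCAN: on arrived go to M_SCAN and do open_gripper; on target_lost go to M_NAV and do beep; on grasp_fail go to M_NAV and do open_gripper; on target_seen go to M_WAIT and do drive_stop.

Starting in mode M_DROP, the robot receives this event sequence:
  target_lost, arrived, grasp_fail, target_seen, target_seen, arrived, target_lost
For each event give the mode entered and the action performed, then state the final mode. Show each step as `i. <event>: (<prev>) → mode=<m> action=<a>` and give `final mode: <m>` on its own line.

final mode: M_WAIT

1. target_lost: (M_DROP) → mode=M_WAIT action=open_gripper
2. arrived: (M_WAIT) → mode=M_WAIT action=beep
3. grasp_fail: (M_WAIT) → mode=M_WAIT action=rotate
4. target_seen: (M_WAIT) → mode=M_WAIT action=beep
5. target_seen: (M_WAIT) → mode=M_WAIT action=beep
6. arrived: (M_WAIT) → mode=M_WAIT action=beep
7. target_lost: (M_WAIT) → mode=M_WAIT action=drive_fwd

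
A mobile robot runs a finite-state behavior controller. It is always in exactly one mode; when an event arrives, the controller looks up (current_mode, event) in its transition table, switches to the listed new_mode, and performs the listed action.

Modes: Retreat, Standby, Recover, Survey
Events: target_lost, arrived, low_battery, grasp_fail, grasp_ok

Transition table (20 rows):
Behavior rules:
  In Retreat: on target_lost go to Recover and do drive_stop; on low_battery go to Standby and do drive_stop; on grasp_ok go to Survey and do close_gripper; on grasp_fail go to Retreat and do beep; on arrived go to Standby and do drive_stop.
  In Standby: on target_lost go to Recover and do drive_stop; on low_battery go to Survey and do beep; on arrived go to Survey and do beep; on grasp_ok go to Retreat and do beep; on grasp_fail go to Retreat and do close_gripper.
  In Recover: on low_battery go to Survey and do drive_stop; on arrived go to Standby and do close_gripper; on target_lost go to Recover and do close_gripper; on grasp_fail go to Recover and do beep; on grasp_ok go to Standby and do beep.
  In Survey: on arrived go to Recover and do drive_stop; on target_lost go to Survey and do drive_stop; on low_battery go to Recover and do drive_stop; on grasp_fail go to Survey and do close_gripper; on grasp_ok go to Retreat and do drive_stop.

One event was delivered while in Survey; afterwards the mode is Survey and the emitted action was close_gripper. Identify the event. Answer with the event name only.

try target_lost: (Survey, target_lost) → (Survey, drive_stop)
try arrived: (Survey, arrived) → (Recover, drive_stop)
try low_battery: (Survey, low_battery) → (Recover, drive_stop)
try grasp_fail: (Survey, grasp_fail) → (Survey, close_gripper)  ← matches
try grasp_ok: (Survey, grasp_ok) → (Retreat, drive_stop)

grasp_fail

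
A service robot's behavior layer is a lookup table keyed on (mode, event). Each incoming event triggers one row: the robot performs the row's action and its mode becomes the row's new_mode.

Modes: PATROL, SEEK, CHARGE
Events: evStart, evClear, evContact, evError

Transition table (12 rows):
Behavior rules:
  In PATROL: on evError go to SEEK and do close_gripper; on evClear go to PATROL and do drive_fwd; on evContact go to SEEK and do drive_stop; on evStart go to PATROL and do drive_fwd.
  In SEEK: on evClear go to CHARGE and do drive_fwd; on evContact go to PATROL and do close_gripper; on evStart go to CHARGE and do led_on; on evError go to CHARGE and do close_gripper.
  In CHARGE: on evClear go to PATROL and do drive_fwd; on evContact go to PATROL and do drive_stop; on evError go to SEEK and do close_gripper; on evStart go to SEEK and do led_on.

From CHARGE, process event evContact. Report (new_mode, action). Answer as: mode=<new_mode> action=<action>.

current mode = CHARGE; filter table to that mode:
  (CHARGE, evClear) → (PATROL, drive_fwd)
  (CHARGE, evContact) → (PATROL, drive_stop)  ← event matches
  (CHARGE, evError) → (SEEK, close_gripper)
  (CHARGE, evStart) → (SEEK, led_on)
event = evContact selects (PATROL, drive_stop)

mode=PATROL action=drive_stop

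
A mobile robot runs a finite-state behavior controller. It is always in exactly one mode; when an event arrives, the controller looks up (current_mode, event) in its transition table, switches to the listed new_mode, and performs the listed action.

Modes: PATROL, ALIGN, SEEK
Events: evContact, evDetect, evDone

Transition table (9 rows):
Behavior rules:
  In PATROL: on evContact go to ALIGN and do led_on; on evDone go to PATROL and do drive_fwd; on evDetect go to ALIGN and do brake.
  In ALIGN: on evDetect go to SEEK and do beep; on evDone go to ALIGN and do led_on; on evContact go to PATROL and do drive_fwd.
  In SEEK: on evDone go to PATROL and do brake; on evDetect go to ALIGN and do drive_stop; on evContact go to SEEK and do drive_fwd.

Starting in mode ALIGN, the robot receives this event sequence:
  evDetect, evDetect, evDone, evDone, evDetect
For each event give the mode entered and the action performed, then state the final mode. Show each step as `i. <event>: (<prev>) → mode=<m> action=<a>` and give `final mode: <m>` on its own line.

final mode: SEEK

1. evDetect: (ALIGN) → mode=SEEK action=beep
2. evDetect: (SEEK) → mode=ALIGN action=drive_stop
3. evDone: (ALIGN) → mode=ALIGN action=led_on
4. evDone: (ALIGN) → mode=ALIGN action=led_on
5. evDetect: (ALIGN) → mode=SEEK action=beep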